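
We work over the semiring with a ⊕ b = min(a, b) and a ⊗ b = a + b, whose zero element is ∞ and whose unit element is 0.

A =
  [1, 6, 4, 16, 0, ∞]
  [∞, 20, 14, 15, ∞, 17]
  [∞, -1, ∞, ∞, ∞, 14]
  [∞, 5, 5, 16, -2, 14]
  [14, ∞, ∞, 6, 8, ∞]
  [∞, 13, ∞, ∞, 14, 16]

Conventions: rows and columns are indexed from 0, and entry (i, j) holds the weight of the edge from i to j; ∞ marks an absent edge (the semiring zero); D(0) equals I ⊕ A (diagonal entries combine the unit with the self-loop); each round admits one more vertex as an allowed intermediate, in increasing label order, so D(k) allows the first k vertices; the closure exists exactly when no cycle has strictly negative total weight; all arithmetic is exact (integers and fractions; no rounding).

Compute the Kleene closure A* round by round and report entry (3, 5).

D(0):
  [0, 6, 4, 16, 0, ∞]
  [∞, 0, 14, 15, ∞, 17]
  [∞, -1, 0, ∞, ∞, 14]
  [∞, 5, 5, 0, -2, 14]
  [14, ∞, ∞, 6, 0, ∞]
  [∞, 13, ∞, ∞, 14, 0]
D(1):
  [0, 6, 4, 16, 0, ∞]
  [∞, 0, 14, 15, ∞, 17]
  [∞, -1, 0, ∞, ∞, 14]
  [∞, 5, 5, 0, -2, 14]
  [14, 20, 18, 6, 0, ∞]
  [∞, 13, ∞, ∞, 14, 0]
D(2):
  [0, 6, 4, 16, 0, 23]
  [∞, 0, 14, 15, ∞, 17]
  [∞, -1, 0, 14, ∞, 14]
  [∞, 5, 5, 0, -2, 14]
  [14, 20, 18, 6, 0, 37]
  [∞, 13, 27, 28, 14, 0]
D(3):
  [0, 3, 4, 16, 0, 18]
  [∞, 0, 14, 15, ∞, 17]
  [∞, -1, 0, 14, ∞, 14]
  [∞, 4, 5, 0, -2, 14]
  [14, 17, 18, 6, 0, 32]
  [∞, 13, 27, 28, 14, 0]
D(4):
  [0, 3, 4, 16, 0, 18]
  [∞, 0, 14, 15, 13, 17]
  [∞, -1, 0, 14, 12, 14]
  [∞, 4, 5, 0, -2, 14]
  [14, 10, 11, 6, 0, 20]
  [∞, 13, 27, 28, 14, 0]
D(5):
  [0, 3, 4, 6, 0, 18]
  [27, 0, 14, 15, 13, 17]
  [26, -1, 0, 14, 12, 14]
  [12, 4, 5, 0, -2, 14]
  [14, 10, 11, 6, 0, 20]
  [28, 13, 25, 20, 14, 0]
D(6):
  [0, 3, 4, 6, 0, 18]
  [27, 0, 14, 15, 13, 17]
  [26, -1, 0, 14, 12, 14]
  [12, 4, 5, 0, -2, 14]
  [14, 10, 11, 6, 0, 20]
  [28, 13, 25, 20, 14, 0]
Answer: A*[3][5] = 14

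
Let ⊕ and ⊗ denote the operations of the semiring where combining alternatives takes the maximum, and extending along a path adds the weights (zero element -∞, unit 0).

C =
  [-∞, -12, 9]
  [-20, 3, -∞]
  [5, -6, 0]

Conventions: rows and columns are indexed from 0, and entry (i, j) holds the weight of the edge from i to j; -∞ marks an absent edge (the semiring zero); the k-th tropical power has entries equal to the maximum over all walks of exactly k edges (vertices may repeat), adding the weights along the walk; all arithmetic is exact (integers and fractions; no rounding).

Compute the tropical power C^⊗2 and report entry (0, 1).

C^⊗2:
  [14, 3, 9]
  [-17, 6, -11]
  [5, -3, 14]
Key observation: the optimum is the walk 0->2->1, with weight 9 + (-6) = 3.
Optimal value attained by: walk 0->2->1.
Answer: (C^⊗2)[0][1] = 3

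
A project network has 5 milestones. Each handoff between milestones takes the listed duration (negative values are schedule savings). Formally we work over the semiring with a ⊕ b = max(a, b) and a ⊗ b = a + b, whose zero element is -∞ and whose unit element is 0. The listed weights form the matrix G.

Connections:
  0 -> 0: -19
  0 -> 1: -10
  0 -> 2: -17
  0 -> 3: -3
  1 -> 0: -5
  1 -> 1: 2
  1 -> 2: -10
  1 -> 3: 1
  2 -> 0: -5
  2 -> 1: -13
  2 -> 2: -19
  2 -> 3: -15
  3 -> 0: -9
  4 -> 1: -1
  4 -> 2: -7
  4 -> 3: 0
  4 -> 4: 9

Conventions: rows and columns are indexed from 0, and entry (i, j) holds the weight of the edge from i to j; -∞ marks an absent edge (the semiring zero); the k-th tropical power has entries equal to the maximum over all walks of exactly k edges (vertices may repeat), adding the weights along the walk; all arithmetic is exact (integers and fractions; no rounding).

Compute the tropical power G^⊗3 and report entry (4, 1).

G^⊗2:
  [-12, -8, -20, -9, -∞]
  [-3, 4, -8, 3, -∞]
  [-18, -11, -22, -8, -∞]
  [-28, -19, -26, -12, -∞]
  [-6, 8, 2, 9, 18]
G^⊗3:
  [-13, -6, -18, -7, -∞]
  [-1, 6, -6, 5, -∞]
  [-16, -9, -21, -10, -∞]
  [-21, -17, -29, -18, -∞]
  [3, 17, 11, 18, 27]
Key observation: the optimum is the walk 4->4->4->1, with weight 9 + 9 + (-1) = 17.
Optimal value attained by: walk 4->4->4->1.
Answer: (G^⊗3)[4][1] = 17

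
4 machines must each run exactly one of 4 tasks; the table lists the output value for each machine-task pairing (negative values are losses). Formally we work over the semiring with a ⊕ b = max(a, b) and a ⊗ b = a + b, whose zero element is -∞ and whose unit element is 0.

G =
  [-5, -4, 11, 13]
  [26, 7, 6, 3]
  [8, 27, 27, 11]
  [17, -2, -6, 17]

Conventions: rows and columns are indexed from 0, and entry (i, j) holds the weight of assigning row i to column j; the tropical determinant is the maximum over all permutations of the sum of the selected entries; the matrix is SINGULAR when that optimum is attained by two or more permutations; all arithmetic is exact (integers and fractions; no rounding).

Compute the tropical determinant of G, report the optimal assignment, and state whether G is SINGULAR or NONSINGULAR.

σ = (0, 1, 2, 3): (-5) + 7 + 27 + 17 = 46
σ = (0, 1, 3, 2): (-5) + 7 + 11 + (-6) = 7
σ = (0, 2, 1, 3): (-5) + 6 + 27 + 17 = 45
σ = (0, 2, 3, 1): (-5) + 6 + 11 + (-2) = 10
σ = (0, 3, 1, 2): (-5) + 3 + 27 + (-6) = 19
σ = (0, 3, 2, 1): (-5) + 3 + 27 + (-2) = 23
σ = (1, 0, 2, 3): (-4) + 26 + 27 + 17 = 66
σ = (1, 0, 3, 2): (-4) + 26 + 11 + (-6) = 27
σ = (1, 2, 0, 3): (-4) + 6 + 8 + 17 = 27
σ = (1, 2, 3, 0): (-4) + 6 + 11 + 17 = 30
σ = (1, 3, 0, 2): (-4) + 3 + 8 + (-6) = 1
σ = (1, 3, 2, 0): (-4) + 3 + 27 + 17 = 43
σ = (2, 0, 1, 3): 11 + 26 + 27 + 17 = 81
σ = (2, 0, 3, 1): 11 + 26 + 11 + (-2) = 46
σ = (2, 1, 0, 3): 11 + 7 + 8 + 17 = 43
σ = (2, 1, 3, 0): 11 + 7 + 11 + 17 = 46
σ = (2, 3, 0, 1): 11 + 3 + 8 + (-2) = 20
σ = (2, 3, 1, 0): 11 + 3 + 27 + 17 = 58
σ = (3, 0, 1, 2): 13 + 26 + 27 + (-6) = 60
σ = (3, 0, 2, 1): 13 + 26 + 27 + (-2) = 64
σ = (3, 1, 0, 2): 13 + 7 + 8 + (-6) = 22
σ = (3, 1, 2, 0): 13 + 7 + 27 + 17 = 64
σ = (3, 2, 0, 1): 13 + 6 + 8 + (-2) = 25
σ = (3, 2, 1, 0): 13 + 6 + 27 + 17 = 63
Optimal value attained by: σ = (2, 0, 1, 3).
Answer: det⊕(G) = 81; verdict: NONSINGULAR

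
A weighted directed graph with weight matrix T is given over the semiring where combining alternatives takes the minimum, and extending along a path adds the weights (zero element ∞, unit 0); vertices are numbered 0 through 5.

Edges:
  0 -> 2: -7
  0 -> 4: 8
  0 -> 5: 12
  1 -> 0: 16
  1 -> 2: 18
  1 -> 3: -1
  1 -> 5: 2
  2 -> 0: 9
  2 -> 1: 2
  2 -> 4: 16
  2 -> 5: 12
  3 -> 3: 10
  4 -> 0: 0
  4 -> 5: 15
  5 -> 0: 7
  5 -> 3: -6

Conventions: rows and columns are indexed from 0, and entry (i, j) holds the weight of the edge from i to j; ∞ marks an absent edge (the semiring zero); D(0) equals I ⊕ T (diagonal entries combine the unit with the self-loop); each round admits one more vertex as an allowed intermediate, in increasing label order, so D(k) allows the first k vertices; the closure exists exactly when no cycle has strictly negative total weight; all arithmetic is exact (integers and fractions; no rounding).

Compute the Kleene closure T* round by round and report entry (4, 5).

D(0):
  [0, ∞, -7, ∞, 8, 12]
  [16, 0, 18, -1, ∞, 2]
  [9, 2, 0, ∞, 16, 12]
  [∞, ∞, ∞, 0, ∞, ∞]
  [0, ∞, ∞, ∞, 0, 15]
  [7, ∞, ∞, -6, ∞, 0]
D(1):
  [0, ∞, -7, ∞, 8, 12]
  [16, 0, 9, -1, 24, 2]
  [9, 2, 0, ∞, 16, 12]
  [∞, ∞, ∞, 0, ∞, ∞]
  [0, ∞, -7, ∞, 0, 12]
  [7, ∞, 0, -6, 15, 0]
D(2):
  [0, ∞, -7, ∞, 8, 12]
  [16, 0, 9, -1, 24, 2]
  [9, 2, 0, 1, 16, 4]
  [∞, ∞, ∞, 0, ∞, ∞]
  [0, ∞, -7, ∞, 0, 12]
  [7, ∞, 0, -6, 15, 0]
D(3):
  [0, -5, -7, -6, 8, -3]
  [16, 0, 9, -1, 24, 2]
  [9, 2, 0, 1, 16, 4]
  [∞, ∞, ∞, 0, ∞, ∞]
  [0, -5, -7, -6, 0, -3]
  [7, 2, 0, -6, 15, 0]
D(4):
  [0, -5, -7, -6, 8, -3]
  [16, 0, 9, -1, 24, 2]
  [9, 2, 0, 1, 16, 4]
  [∞, ∞, ∞, 0, ∞, ∞]
  [0, -5, -7, -6, 0, -3]
  [7, 2, 0, -6, 15, 0]
D(5):
  [0, -5, -7, -6, 8, -3]
  [16, 0, 9, -1, 24, 2]
  [9, 2, 0, 1, 16, 4]
  [∞, ∞, ∞, 0, ∞, ∞]
  [0, -5, -7, -6, 0, -3]
  [7, 2, 0, -6, 15, 0]
D(6):
  [0, -5, -7, -9, 8, -3]
  [9, 0, 2, -4, 17, 2]
  [9, 2, 0, -2, 16, 4]
  [∞, ∞, ∞, 0, ∞, ∞]
  [0, -5, -7, -9, 0, -3]
  [7, 2, 0, -6, 15, 0]
Answer: T*[4][5] = -3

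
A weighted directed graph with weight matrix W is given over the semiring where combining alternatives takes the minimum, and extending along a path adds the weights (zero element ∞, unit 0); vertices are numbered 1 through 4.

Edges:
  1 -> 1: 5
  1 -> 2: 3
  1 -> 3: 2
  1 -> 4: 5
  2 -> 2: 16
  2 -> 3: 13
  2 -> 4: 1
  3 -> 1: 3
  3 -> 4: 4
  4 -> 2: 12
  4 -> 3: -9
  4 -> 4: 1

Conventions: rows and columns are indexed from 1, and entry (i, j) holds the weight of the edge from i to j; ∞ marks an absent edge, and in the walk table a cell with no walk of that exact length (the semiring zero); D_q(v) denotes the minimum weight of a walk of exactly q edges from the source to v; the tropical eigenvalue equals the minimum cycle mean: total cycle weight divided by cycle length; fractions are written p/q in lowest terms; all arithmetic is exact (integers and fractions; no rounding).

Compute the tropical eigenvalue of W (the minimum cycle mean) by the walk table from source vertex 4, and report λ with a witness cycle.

q=0: [∞, ∞, ∞, 0]
q=1: [∞, 12, -9, 1]
q=2: [-6, 13, -8, -5]
q=3: [-5, -3, -14, -4]
q=4: [-11, -2, -13, -10]
Optimal cycle mean attained by: cycle 3->4->3, total 4 + (-9), length 2.
Answer: λ = -5/2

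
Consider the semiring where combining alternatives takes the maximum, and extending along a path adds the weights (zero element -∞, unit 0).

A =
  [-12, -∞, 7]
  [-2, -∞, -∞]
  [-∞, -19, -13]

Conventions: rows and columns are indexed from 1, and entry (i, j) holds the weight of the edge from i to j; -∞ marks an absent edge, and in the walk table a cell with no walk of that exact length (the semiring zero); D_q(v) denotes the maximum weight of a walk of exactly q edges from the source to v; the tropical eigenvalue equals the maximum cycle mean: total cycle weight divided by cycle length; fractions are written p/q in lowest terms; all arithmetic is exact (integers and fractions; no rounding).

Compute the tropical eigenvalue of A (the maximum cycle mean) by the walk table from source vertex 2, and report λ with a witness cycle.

q=0: [-∞, 0, -∞]
q=1: [-2, -∞, -∞]
q=2: [-14, -∞, 5]
q=3: [-26, -14, -7]
Optimal cycle mean attained by: cycle 1->3->2->1, total 7 + (-19) + (-2), length 3.
Answer: λ = -14/3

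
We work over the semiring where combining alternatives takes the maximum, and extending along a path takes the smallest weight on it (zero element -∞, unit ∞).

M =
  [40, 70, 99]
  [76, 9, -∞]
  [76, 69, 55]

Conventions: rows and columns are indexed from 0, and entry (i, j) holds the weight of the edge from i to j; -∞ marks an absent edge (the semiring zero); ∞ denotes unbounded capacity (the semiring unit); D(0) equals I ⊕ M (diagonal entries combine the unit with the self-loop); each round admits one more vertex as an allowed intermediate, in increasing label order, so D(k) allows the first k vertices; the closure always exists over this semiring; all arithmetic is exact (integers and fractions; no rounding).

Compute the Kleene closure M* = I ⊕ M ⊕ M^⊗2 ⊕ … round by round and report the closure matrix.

D(0):
  [∞, 70, 99]
  [76, ∞, -∞]
  [76, 69, ∞]
D(1):
  [∞, 70, 99]
  [76, ∞, 76]
  [76, 70, ∞]
D(2):
  [∞, 70, 99]
  [76, ∞, 76]
  [76, 70, ∞]
D(3):
  [∞, 70, 99]
  [76, ∞, 76]
  [76, 70, ∞]
Answer: M* = [[∞, 70, 99], [76, ∞, 76], [76, 70, ∞]]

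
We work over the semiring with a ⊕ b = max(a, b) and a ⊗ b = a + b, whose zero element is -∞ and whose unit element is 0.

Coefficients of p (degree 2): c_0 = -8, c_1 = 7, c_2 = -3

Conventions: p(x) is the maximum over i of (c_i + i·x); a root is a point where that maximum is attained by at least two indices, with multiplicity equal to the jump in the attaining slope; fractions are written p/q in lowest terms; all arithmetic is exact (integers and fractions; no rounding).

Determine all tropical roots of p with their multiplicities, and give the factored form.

hull edge (i=0, c=-8) to (i=1, c=7): slope 15, span 1
hull edge (i=1, c=7) to (i=2, c=-3): slope -10, span 1
Factored form: p(x) = -3 ⊗ (x ⊕ (-15)) ⊗ (x ⊕ 10)
Answer: roots = -15 (mult 1), 10 (mult 1)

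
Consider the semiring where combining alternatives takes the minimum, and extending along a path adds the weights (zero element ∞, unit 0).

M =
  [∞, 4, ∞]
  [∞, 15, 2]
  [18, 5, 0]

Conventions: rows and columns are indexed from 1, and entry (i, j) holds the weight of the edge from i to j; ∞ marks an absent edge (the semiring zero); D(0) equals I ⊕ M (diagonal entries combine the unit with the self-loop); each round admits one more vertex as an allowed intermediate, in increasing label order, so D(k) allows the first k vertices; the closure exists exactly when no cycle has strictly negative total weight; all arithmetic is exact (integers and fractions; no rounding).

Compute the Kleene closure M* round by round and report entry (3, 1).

D(0):
  [0, 4, ∞]
  [∞, 0, 2]
  [18, 5, 0]
D(1):
  [0, 4, ∞]
  [∞, 0, 2]
  [18, 5, 0]
D(2):
  [0, 4, 6]
  [∞, 0, 2]
  [18, 5, 0]
D(3):
  [0, 4, 6]
  [20, 0, 2]
  [18, 5, 0]
Answer: M*[3][1] = 18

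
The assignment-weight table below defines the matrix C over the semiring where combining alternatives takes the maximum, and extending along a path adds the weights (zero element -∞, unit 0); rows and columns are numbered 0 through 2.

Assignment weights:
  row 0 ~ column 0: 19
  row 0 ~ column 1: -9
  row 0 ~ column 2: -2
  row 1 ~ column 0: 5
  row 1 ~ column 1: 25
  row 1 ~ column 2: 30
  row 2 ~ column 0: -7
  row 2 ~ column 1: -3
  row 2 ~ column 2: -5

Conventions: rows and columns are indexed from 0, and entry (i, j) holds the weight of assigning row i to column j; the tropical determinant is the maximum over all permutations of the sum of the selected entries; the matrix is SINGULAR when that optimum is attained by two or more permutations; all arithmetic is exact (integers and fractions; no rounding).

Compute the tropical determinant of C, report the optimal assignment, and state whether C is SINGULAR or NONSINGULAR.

σ = (0, 1, 2): 19 + 25 + (-5) = 39
σ = (0, 2, 1): 19 + 30 + (-3) = 46
σ = (1, 0, 2): (-9) + 5 + (-5) = -9
σ = (1, 2, 0): (-9) + 30 + (-7) = 14
σ = (2, 0, 1): (-2) + 5 + (-3) = 0
σ = (2, 1, 0): (-2) + 25 + (-7) = 16
Optimal value attained by: σ = (0, 2, 1).
Answer: det⊕(C) = 46; verdict: NONSINGULAR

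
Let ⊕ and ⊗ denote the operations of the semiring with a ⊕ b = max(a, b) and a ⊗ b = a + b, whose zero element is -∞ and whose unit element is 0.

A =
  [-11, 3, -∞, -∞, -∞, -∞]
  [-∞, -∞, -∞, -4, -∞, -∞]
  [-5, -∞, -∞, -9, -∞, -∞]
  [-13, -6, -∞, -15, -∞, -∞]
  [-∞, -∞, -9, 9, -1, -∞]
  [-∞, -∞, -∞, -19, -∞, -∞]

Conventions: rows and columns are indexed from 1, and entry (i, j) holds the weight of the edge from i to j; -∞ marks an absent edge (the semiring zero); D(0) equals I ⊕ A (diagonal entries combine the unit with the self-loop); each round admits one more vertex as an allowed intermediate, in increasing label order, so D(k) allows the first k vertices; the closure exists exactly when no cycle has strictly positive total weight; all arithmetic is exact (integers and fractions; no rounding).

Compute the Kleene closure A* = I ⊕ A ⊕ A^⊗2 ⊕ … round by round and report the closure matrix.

D(0):
  [0, 3, -∞, -∞, -∞, -∞]
  [-∞, 0, -∞, -4, -∞, -∞]
  [-5, -∞, 0, -9, -∞, -∞]
  [-13, -6, -∞, 0, -∞, -∞]
  [-∞, -∞, -9, 9, 0, -∞]
  [-∞, -∞, -∞, -19, -∞, 0]
D(1):
  [0, 3, -∞, -∞, -∞, -∞]
  [-∞, 0, -∞, -4, -∞, -∞]
  [-5, -2, 0, -9, -∞, -∞]
  [-13, -6, -∞, 0, -∞, -∞]
  [-∞, -∞, -9, 9, 0, -∞]
  [-∞, -∞, -∞, -19, -∞, 0]
D(2):
  [0, 3, -∞, -1, -∞, -∞]
  [-∞, 0, -∞, -4, -∞, -∞]
  [-5, -2, 0, -6, -∞, -∞]
  [-13, -6, -∞, 0, -∞, -∞]
  [-∞, -∞, -9, 9, 0, -∞]
  [-∞, -∞, -∞, -19, -∞, 0]
D(3):
  [0, 3, -∞, -1, -∞, -∞]
  [-∞, 0, -∞, -4, -∞, -∞]
  [-5, -2, 0, -6, -∞, -∞]
  [-13, -6, -∞, 0, -∞, -∞]
  [-14, -11, -9, 9, 0, -∞]
  [-∞, -∞, -∞, -19, -∞, 0]
D(4):
  [0, 3, -∞, -1, -∞, -∞]
  [-17, 0, -∞, -4, -∞, -∞]
  [-5, -2, 0, -6, -∞, -∞]
  [-13, -6, -∞, 0, -∞, -∞]
  [-4, 3, -9, 9, 0, -∞]
  [-32, -25, -∞, -19, -∞, 0]
D(5):
  [0, 3, -∞, -1, -∞, -∞]
  [-17, 0, -∞, -4, -∞, -∞]
  [-5, -2, 0, -6, -∞, -∞]
  [-13, -6, -∞, 0, -∞, -∞]
  [-4, 3, -9, 9, 0, -∞]
  [-32, -25, -∞, -19, -∞, 0]
D(6):
  [0, 3, -∞, -1, -∞, -∞]
  [-17, 0, -∞, -4, -∞, -∞]
  [-5, -2, 0, -6, -∞, -∞]
  [-13, -6, -∞, 0, -∞, -∞]
  [-4, 3, -9, 9, 0, -∞]
  [-32, -25, -∞, -19, -∞, 0]
Answer: A* = [[0, 3, -∞, -1, -∞, -∞], [-17, 0, -∞, -4, -∞, -∞], [-5, -2, 0, -6, -∞, -∞], [-13, -6, -∞, 0, -∞, -∞], [-4, 3, -9, 9, 0, -∞], [-32, -25, -∞, -19, -∞, 0]]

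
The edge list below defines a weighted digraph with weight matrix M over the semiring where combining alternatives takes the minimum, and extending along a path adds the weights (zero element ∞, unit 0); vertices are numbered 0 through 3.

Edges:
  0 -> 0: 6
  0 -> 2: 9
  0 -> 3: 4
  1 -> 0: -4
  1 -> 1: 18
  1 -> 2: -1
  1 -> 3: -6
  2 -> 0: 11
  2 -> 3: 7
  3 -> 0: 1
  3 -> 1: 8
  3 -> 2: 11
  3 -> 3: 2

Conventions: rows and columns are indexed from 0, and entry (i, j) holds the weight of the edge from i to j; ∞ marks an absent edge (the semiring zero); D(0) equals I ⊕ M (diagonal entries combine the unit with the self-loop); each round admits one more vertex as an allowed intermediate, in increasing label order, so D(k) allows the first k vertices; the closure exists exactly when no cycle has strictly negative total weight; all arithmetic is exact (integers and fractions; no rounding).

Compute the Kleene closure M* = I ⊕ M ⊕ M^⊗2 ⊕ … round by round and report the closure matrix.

D(0):
  [0, ∞, 9, 4]
  [-4, 0, -1, -6]
  [11, ∞, 0, 7]
  [1, 8, 11, 0]
D(1):
  [0, ∞, 9, 4]
  [-4, 0, -1, -6]
  [11, ∞, 0, 7]
  [1, 8, 10, 0]
D(2):
  [0, ∞, 9, 4]
  [-4, 0, -1, -6]
  [11, ∞, 0, 7]
  [1, 8, 7, 0]
D(3):
  [0, ∞, 9, 4]
  [-4, 0, -1, -6]
  [11, ∞, 0, 7]
  [1, 8, 7, 0]
D(4):
  [0, 12, 9, 4]
  [-5, 0, -1, -6]
  [8, 15, 0, 7]
  [1, 8, 7, 0]
Answer: M* = [[0, 12, 9, 4], [-5, 0, -1, -6], [8, 15, 0, 7], [1, 8, 7, 0]]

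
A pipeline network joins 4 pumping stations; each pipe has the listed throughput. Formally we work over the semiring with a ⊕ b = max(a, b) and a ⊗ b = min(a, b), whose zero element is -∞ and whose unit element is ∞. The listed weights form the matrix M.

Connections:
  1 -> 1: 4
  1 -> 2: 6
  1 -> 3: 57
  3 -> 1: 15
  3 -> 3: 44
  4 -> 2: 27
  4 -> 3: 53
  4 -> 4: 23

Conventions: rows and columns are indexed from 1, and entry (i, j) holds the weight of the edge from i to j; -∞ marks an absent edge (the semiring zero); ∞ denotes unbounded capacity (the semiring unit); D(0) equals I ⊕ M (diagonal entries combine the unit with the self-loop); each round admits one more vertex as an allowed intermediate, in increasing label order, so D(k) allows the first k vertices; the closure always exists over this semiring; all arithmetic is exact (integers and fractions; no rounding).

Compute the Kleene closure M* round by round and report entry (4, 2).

D(0):
  [∞, 6, 57, -∞]
  [-∞, ∞, -∞, -∞]
  [15, -∞, ∞, -∞]
  [-∞, 27, 53, ∞]
D(1):
  [∞, 6, 57, -∞]
  [-∞, ∞, -∞, -∞]
  [15, 6, ∞, -∞]
  [-∞, 27, 53, ∞]
D(2):
  [∞, 6, 57, -∞]
  [-∞, ∞, -∞, -∞]
  [15, 6, ∞, -∞]
  [-∞, 27, 53, ∞]
D(3):
  [∞, 6, 57, -∞]
  [-∞, ∞, -∞, -∞]
  [15, 6, ∞, -∞]
  [15, 27, 53, ∞]
D(4):
  [∞, 6, 57, -∞]
  [-∞, ∞, -∞, -∞]
  [15, 6, ∞, -∞]
  [15, 27, 53, ∞]
Answer: M*[4][2] = 27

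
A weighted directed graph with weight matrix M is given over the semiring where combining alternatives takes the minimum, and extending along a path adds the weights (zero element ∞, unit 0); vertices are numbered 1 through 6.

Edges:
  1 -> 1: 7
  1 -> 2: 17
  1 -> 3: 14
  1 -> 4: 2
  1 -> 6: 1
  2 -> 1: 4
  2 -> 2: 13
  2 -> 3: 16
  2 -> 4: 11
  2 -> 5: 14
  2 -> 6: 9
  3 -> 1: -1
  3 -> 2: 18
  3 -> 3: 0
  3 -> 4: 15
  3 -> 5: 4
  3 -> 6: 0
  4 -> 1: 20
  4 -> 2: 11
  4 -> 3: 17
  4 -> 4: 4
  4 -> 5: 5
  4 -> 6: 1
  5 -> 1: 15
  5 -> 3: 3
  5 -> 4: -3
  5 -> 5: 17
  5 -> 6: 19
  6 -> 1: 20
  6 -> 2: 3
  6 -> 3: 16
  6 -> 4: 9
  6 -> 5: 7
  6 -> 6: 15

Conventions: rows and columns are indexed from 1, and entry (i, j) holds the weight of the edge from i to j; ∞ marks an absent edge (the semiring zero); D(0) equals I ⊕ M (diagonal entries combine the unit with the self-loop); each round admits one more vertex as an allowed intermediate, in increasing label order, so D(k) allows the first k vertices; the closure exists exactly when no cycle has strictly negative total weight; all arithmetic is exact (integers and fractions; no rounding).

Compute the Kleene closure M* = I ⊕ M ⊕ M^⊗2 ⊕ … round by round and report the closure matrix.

D(0):
  [0, 17, 14, 2, ∞, 1]
  [4, 0, 16, 11, 14, 9]
  [-1, 18, 0, 15, 4, 0]
  [20, 11, 17, 0, 5, 1]
  [15, ∞, 3, -3, 0, 19]
  [20, 3, 16, 9, 7, 0]
D(1):
  [0, 17, 14, 2, ∞, 1]
  [4, 0, 16, 6, 14, 5]
  [-1, 16, 0, 1, 4, 0]
  [20, 11, 17, 0, 5, 1]
  [15, 32, 3, -3, 0, 16]
  [20, 3, 16, 9, 7, 0]
D(2):
  [0, 17, 14, 2, 31, 1]
  [4, 0, 16, 6, 14, 5]
  [-1, 16, 0, 1, 4, 0]
  [15, 11, 17, 0, 5, 1]
  [15, 32, 3, -3, 0, 16]
  [7, 3, 16, 9, 7, 0]
D(3):
  [0, 17, 14, 2, 18, 1]
  [4, 0, 16, 6, 14, 5]
  [-1, 16, 0, 1, 4, 0]
  [15, 11, 17, 0, 5, 1]
  [2, 19, 3, -3, 0, 3]
  [7, 3, 16, 9, 7, 0]
D(4):
  [0, 13, 14, 2, 7, 1]
  [4, 0, 16, 6, 11, 5]
  [-1, 12, 0, 1, 4, 0]
  [15, 11, 17, 0, 5, 1]
  [2, 8, 3, -3, 0, -2]
  [7, 3, 16, 9, 7, 0]
D(5):
  [0, 13, 10, 2, 7, 1]
  [4, 0, 14, 6, 11, 5]
  [-1, 12, 0, 1, 4, 0]
  [7, 11, 8, 0, 5, 1]
  [2, 8, 3, -3, 0, -2]
  [7, 3, 10, 4, 7, 0]
D(6):
  [0, 4, 10, 2, 7, 1]
  [4, 0, 14, 6, 11, 5]
  [-1, 3, 0, 1, 4, 0]
  [7, 4, 8, 0, 5, 1]
  [2, 1, 3, -3, 0, -2]
  [7, 3, 10, 4, 7, 0]
Answer: M* = [[0, 4, 10, 2, 7, 1], [4, 0, 14, 6, 11, 5], [-1, 3, 0, 1, 4, 0], [7, 4, 8, 0, 5, 1], [2, 1, 3, -3, 0, -2], [7, 3, 10, 4, 7, 0]]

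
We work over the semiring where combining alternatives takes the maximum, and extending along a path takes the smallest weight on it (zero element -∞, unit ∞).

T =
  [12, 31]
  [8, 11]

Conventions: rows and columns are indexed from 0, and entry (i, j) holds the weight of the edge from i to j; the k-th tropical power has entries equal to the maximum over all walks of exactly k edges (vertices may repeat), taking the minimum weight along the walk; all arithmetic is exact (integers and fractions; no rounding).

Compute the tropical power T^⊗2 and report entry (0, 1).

T^⊗2:
  [12, 12]
  [8, 11]
Key observation: the optimum is the walk 0->0->1, with weight 12 min 31 = 12.
Optimal value attained by: walk 0->0->1.
Answer: (T^⊗2)[0][1] = 12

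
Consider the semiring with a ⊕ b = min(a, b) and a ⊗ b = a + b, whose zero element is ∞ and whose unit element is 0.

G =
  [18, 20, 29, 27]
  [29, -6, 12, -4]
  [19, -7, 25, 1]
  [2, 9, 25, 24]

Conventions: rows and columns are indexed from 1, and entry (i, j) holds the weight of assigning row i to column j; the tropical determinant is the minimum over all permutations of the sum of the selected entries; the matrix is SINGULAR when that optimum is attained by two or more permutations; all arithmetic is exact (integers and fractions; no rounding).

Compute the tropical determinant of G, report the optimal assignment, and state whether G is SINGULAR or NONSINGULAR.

σ = (1, 2, 3, 4): 18 + (-6) + 25 + 24 = 61
σ = (1, 2, 4, 3): 18 + (-6) + 1 + 25 = 38
σ = (1, 3, 2, 4): 18 + 12 + (-7) + 24 = 47
σ = (1, 3, 4, 2): 18 + 12 + 1 + 9 = 40
σ = (1, 4, 2, 3): 18 + (-4) + (-7) + 25 = 32
σ = (1, 4, 3, 2): 18 + (-4) + 25 + 9 = 48
σ = (2, 1, 3, 4): 20 + 29 + 25 + 24 = 98
σ = (2, 1, 4, 3): 20 + 29 + 1 + 25 = 75
σ = (2, 3, 1, 4): 20 + 12 + 19 + 24 = 75
σ = (2, 3, 4, 1): 20 + 12 + 1 + 2 = 35
σ = (2, 4, 1, 3): 20 + (-4) + 19 + 25 = 60
σ = (2, 4, 3, 1): 20 + (-4) + 25 + 2 = 43
σ = (3, 1, 2, 4): 29 + 29 + (-7) + 24 = 75
σ = (3, 1, 4, 2): 29 + 29 + 1 + 9 = 68
σ = (3, 2, 1, 4): 29 + (-6) + 19 + 24 = 66
σ = (3, 2, 4, 1): 29 + (-6) + 1 + 2 = 26
σ = (3, 4, 1, 2): 29 + (-4) + 19 + 9 = 53
σ = (3, 4, 2, 1): 29 + (-4) + (-7) + 2 = 20
σ = (4, 1, 2, 3): 27 + 29 + (-7) + 25 = 74
σ = (4, 1, 3, 2): 27 + 29 + 25 + 9 = 90
σ = (4, 2, 1, 3): 27 + (-6) + 19 + 25 = 65
σ = (4, 2, 3, 1): 27 + (-6) + 25 + 2 = 48
σ = (4, 3, 1, 2): 27 + 12 + 19 + 9 = 67
σ = (4, 3, 2, 1): 27 + 12 + (-7) + 2 = 34
Optimal value attained by: σ = (3, 4, 2, 1).
Answer: det⊕(G) = 20; verdict: NONSINGULAR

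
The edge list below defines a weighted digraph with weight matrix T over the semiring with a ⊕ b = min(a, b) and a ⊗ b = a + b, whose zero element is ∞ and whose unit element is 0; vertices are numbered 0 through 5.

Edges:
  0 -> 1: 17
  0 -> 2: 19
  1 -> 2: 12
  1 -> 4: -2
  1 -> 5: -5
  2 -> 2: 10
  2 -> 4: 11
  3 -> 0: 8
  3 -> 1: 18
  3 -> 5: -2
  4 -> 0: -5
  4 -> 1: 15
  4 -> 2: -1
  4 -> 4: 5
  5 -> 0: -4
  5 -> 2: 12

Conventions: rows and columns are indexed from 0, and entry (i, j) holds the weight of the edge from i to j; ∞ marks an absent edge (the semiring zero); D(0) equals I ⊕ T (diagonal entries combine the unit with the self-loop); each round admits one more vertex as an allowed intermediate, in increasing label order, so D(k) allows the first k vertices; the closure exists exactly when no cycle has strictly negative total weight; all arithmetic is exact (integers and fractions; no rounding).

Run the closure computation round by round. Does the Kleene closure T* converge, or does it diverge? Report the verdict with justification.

D(0):
  [0, 17, 19, ∞, ∞, ∞]
  [∞, 0, 12, ∞, -2, -5]
  [∞, ∞, 0, ∞, 11, ∞]
  [8, 18, ∞, 0, ∞, -2]
  [-5, 15, -1, ∞, 0, ∞]
  [-4, ∞, 12, ∞, ∞, 0]
D(1):
  [0, 17, 19, ∞, ∞, ∞]
  [∞, 0, 12, ∞, -2, -5]
  [∞, ∞, 0, ∞, 11, ∞]
  [8, 18, 27, 0, ∞, -2]
  [-5, 12, -1, ∞, 0, ∞]
  [-4, 13, 12, ∞, ∞, 0]
D(2):
  [0, 17, 19, ∞, 15, 12]
  [∞, 0, 12, ∞, -2, -5]
  [∞, ∞, 0, ∞, 11, ∞]
  [8, 18, 27, 0, 16, -2]
  [-5, 12, -1, ∞, 0, 7]
  [-4, 13, 12, ∞, 11, 0]
D(3):
  [0, 17, 19, ∞, 15, 12]
  [∞, 0, 12, ∞, -2, -5]
  [∞, ∞, 0, ∞, 11, ∞]
  [8, 18, 27, 0, 16, -2]
  [-5, 12, -1, ∞, 0, 7]
  [-4, 13, 12, ∞, 11, 0]
D(4):
  [0, 17, 19, ∞, 15, 12]
  [∞, 0, 12, ∞, -2, -5]
  [∞, ∞, 0, ∞, 11, ∞]
  [8, 18, 27, 0, 16, -2]
  [-5, 12, -1, ∞, 0, 7]
  [-4, 13, 12, ∞, 11, 0]
D(5):
  [0, 17, 14, ∞, 15, 12]
  [-7, 0, -3, ∞, -2, -5]
  [6, 23, 0, ∞, 11, 18]
  [8, 18, 15, 0, 16, -2]
  [-5, 12, -1, ∞, 0, 7]
  [-4, 13, 10, ∞, 11, 0]
D(6):
  [0, 17, 14, ∞, 15, 12]
  [-9, 0, -3, ∞, -2, -5]
  [6, 23, 0, ∞, 11, 18]
  [-6, 11, 8, 0, 9, -2]
  [-5, 12, -1, ∞, 0, 7]
  [-4, 13, 10, ∞, 11, 0]
Key observation: every diagonal entry stays at the unit through all rounds, so no improving cycle exists.
Answer: CONVERGES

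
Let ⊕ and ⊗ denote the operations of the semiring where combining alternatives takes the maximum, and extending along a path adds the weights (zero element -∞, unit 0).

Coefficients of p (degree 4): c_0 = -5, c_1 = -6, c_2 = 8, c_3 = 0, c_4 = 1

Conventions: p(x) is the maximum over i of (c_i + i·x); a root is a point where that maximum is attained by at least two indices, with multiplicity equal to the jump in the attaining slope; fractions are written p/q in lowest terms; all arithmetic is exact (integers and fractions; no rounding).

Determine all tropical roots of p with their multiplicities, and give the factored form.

hull edge (i=0, c=-5) to (i=2, c=8): slope 13/2, span 2
hull edge (i=2, c=8) to (i=4, c=1): slope -7/2, span 2
Factored form: p(x) = 1 ⊗ (x ⊕ (-13/2)) ⊗ (x ⊕ (-13/2)) ⊗ (x ⊕ 7/2) ⊗ (x ⊕ 7/2)
Answer: roots = -13/2 (mult 2), 7/2 (mult 2)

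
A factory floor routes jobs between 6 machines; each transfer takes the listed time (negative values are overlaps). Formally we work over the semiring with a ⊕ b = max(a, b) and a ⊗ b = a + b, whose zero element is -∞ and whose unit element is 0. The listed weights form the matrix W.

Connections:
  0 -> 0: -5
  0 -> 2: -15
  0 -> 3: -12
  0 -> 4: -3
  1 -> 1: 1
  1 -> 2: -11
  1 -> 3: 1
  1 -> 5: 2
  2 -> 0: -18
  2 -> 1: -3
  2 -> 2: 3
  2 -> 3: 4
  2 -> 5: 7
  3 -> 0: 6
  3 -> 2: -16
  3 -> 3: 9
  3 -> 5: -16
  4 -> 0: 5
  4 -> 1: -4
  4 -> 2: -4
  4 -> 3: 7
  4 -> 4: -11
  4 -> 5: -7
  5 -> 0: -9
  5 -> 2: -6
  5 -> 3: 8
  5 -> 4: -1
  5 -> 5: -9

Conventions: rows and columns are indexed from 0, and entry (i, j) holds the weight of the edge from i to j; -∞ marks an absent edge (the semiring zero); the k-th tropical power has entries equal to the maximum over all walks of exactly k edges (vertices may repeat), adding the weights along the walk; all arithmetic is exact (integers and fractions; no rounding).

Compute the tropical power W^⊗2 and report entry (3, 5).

W^⊗2:
  [2, -7, -7, 4, -8, -8]
  [7, 2, -4, 10, 1, 3]
  [10, 0, 6, 15, 6, 10]
  [15, -19, -7, 18, 3, -7]
  [13, -3, -1, 16, 2, 3]
  [14, -5, -3, 17, -10, 1]
Key observation: the optimum is the walk 3->3->5, with weight 9 + (-16) = -7.
Optimal value attained by: walk 3->3->5.
Answer: (W^⊗2)[3][5] = -7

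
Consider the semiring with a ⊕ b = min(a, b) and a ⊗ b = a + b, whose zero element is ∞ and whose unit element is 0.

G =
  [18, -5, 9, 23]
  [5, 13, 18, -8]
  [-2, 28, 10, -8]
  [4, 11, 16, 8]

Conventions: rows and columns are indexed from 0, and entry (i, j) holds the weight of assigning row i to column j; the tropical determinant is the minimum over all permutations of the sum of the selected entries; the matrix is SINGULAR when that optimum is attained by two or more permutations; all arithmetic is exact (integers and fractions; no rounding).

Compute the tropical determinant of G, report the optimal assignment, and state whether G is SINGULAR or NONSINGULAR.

σ = (0, 1, 2, 3): 18 + 13 + 10 + 8 = 49
σ = (0, 1, 3, 2): 18 + 13 + (-8) + 16 = 39
σ = (0, 2, 1, 3): 18 + 18 + 28 + 8 = 72
σ = (0, 2, 3, 1): 18 + 18 + (-8) + 11 = 39
σ = (0, 3, 1, 2): 18 + (-8) + 28 + 16 = 54
σ = (0, 3, 2, 1): 18 + (-8) + 10 + 11 = 31
σ = (1, 0, 2, 3): (-5) + 5 + 10 + 8 = 18
σ = (1, 0, 3, 2): (-5) + 5 + (-8) + 16 = 8
σ = (1, 2, 0, 3): (-5) + 18 + (-2) + 8 = 19
σ = (1, 2, 3, 0): (-5) + 18 + (-8) + 4 = 9
σ = (1, 3, 0, 2): (-5) + (-8) + (-2) + 16 = 1
σ = (1, 3, 2, 0): (-5) + (-8) + 10 + 4 = 1
σ = (2, 0, 1, 3): 9 + 5 + 28 + 8 = 50
σ = (2, 0, 3, 1): 9 + 5 + (-8) + 11 = 17
σ = (2, 1, 0, 3): 9 + 13 + (-2) + 8 = 28
σ = (2, 1, 3, 0): 9 + 13 + (-8) + 4 = 18
σ = (2, 3, 0, 1): 9 + (-8) + (-2) + 11 = 10
σ = (2, 3, 1, 0): 9 + (-8) + 28 + 4 = 33
σ = (3, 0, 1, 2): 23 + 5 + 28 + 16 = 72
σ = (3, 0, 2, 1): 23 + 5 + 10 + 11 = 49
σ = (3, 1, 0, 2): 23 + 13 + (-2) + 16 = 50
σ = (3, 1, 2, 0): 23 + 13 + 10 + 4 = 50
σ = (3, 2, 0, 1): 23 + 18 + (-2) + 11 = 50
σ = (3, 2, 1, 0): 23 + 18 + 28 + 4 = 73
Optimal value attained by: σ = (1, 3, 0, 2).
Answer: det⊕(G) = 1; verdict: SINGULAR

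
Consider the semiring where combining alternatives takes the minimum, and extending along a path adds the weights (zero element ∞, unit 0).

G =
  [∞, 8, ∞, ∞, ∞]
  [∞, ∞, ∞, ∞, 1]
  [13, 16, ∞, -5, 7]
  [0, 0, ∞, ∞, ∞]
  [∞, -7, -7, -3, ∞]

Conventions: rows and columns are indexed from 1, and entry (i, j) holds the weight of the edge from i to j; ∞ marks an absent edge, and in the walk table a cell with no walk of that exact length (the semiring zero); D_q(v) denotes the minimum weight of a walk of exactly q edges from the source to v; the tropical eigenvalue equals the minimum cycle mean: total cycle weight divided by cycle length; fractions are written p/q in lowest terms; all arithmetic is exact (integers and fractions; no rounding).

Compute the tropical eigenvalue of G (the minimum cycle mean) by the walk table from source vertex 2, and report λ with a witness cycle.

q=0: [∞, 0, ∞, ∞, ∞]
q=1: [∞, ∞, ∞, ∞, 1]
q=2: [∞, -6, -6, -2, ∞]
q=3: [-2, -2, ∞, -11, -5]
q=4: [-11, -12, -12, -8, -1]
q=5: [-8, -8, -8, -17, -11]
Optimal cycle mean attained by: cycle 2->5->2, total 1 + (-7), length 2.
Answer: λ = -3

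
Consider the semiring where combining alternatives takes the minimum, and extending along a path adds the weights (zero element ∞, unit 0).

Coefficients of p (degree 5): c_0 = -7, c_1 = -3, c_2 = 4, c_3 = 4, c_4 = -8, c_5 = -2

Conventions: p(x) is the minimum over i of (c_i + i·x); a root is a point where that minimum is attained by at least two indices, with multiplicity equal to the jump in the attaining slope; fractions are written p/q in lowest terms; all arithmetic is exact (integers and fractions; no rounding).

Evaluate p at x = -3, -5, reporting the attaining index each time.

p(-3) = min(-7+0·(-3)=-7, -3+1·(-3)=-6, 4+2·(-3)=-2, 4+3·(-3)=-5, -8+4·(-3)=-20, -2+5·(-3)=-17) = -20 (attained by i=4)
p(-5) = min(-7+0·(-5)=-7, -3+1·(-5)=-8, 4+2·(-5)=-6, 4+3·(-5)=-11, -8+4·(-5)=-28, -2+5·(-5)=-27) = -28 (attained by i=4)
Answer: p(-3) = -20; p(-5) = -28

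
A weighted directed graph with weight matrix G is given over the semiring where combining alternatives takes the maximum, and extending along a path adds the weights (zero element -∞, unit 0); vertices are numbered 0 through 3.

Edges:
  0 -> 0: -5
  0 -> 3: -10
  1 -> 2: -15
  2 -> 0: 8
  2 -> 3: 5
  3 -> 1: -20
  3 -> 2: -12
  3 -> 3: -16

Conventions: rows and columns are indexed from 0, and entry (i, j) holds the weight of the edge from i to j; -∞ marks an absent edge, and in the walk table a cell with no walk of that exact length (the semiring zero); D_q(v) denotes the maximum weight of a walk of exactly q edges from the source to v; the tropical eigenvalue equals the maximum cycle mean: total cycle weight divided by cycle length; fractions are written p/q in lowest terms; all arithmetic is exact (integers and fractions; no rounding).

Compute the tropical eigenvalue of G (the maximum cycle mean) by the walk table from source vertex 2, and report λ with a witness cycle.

q=0: [-∞, -∞, 0, -∞]
q=1: [8, -∞, -∞, 5]
q=2: [3, -15, -7, -2]
q=3: [1, -22, -14, -2]
q=4: [-4, -22, -14, -9]
Optimal cycle mean attained by: cycle 2->3->2, total 5 + (-12), length 2.
Answer: λ = -7/2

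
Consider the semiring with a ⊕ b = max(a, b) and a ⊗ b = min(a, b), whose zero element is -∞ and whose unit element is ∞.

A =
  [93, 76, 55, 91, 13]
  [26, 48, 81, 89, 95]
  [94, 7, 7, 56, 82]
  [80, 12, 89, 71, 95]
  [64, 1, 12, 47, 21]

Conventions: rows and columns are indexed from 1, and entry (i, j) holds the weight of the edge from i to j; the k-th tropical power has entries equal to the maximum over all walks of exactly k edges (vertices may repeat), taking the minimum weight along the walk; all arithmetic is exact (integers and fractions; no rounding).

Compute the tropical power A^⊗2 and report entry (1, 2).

A^⊗2:
  [93, 76, 89, 91, 91]
  [81, 48, 89, 71, 89]
  [93, 76, 56, 91, 56]
  [89, 76, 71, 80, 82]
  [64, 64, 55, 64, 47]
Key observation: the optimum is the walk 1->1->2, with weight 93 min 76 = 76.
Optimal value attained by: walk 1->1->2.
Answer: (A^⊗2)[1][2] = 76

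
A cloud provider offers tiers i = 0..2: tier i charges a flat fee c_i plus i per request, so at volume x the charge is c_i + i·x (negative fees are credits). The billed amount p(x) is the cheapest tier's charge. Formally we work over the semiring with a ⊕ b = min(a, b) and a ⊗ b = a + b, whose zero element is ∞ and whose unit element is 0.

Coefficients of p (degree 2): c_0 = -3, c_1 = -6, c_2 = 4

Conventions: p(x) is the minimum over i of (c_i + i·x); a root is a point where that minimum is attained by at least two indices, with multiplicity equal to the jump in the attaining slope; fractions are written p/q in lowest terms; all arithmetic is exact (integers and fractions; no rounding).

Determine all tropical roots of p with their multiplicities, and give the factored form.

hull edge (i=0, c=-3) to (i=1, c=-6): slope -3, span 1
hull edge (i=1, c=-6) to (i=2, c=4): slope 10, span 1
Factored form: p(x) = 4 ⊗ (x ⊕ (-10)) ⊗ (x ⊕ 3)
Answer: roots = -10 (mult 1), 3 (mult 1)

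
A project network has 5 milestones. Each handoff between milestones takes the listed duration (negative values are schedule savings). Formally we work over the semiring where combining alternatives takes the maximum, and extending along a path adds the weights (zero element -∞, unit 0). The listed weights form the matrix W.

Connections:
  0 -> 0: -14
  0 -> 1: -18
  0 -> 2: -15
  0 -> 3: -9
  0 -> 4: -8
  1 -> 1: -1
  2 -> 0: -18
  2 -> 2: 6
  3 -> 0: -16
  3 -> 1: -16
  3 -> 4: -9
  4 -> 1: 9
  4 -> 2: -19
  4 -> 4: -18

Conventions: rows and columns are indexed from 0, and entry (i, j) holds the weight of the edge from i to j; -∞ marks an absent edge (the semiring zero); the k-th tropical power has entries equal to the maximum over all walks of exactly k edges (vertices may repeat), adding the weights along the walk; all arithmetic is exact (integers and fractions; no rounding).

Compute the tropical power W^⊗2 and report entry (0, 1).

W^⊗2:
  [-25, 1, -9, -23, -18]
  [-∞, -2, -∞, -∞, -∞]
  [-12, -36, 12, -27, -26]
  [-30, 0, -28, -25, -24]
  [-37, 8, -13, -∞, -36]
Key observation: the optimum is the walk 0->4->1, with weight (-8) + 9 = 1.
Optimal value attained by: walk 0->4->1.
Answer: (W^⊗2)[0][1] = 1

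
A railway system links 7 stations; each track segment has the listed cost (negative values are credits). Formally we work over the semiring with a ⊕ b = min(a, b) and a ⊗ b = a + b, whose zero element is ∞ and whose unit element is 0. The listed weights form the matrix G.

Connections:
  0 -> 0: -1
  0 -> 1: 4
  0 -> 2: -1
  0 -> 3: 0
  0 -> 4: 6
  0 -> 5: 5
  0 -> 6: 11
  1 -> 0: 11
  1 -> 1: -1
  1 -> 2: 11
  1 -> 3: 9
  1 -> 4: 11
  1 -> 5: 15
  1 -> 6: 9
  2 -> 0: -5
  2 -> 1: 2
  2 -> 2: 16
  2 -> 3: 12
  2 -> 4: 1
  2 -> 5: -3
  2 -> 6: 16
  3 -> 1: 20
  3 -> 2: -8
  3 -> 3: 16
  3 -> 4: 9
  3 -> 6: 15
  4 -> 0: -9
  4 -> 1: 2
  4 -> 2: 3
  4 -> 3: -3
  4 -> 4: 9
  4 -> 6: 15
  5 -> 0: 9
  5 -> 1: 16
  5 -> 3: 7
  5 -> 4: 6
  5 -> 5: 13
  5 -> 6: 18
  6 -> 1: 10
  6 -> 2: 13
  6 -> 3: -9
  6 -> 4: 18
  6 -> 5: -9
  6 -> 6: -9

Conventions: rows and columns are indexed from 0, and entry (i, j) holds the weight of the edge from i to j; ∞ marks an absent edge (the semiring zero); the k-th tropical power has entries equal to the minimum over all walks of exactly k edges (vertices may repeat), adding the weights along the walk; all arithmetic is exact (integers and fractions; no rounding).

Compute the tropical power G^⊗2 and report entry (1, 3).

G^⊗2:
  [-6, 1, -8, -1, 0, -4, 2]
  [2, -2, 1, 0, 10, 0, 0]
  [-8, -1, -6, -5, 1, 0, 6]
  [-13, -6, 8, 4, -7, -11, 6]
  [-10, -5, -11, -9, -3, -4, 2]
  [-3, 8, -1, 3, 15, 9, 9]
  [0, 1, -17, -18, -3, -18, -18]
Key observation: the optimum is the walk 1->6->3, with weight 9 + (-9) = 0.
Optimal value attained by: walk 1->6->3.
Answer: (G^⊗2)[1][3] = 0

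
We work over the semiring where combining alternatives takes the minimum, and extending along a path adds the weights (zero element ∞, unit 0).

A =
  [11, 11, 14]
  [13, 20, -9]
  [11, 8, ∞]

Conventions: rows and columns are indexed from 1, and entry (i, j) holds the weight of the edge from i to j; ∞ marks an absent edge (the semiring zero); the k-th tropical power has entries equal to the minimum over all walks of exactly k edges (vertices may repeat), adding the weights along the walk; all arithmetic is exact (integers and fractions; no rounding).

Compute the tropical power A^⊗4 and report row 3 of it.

A^⊗2:
  [22, 22, 2]
  [2, -1, 11]
  [21, 22, -1]
A^⊗3:
  [13, 10, 13]
  [12, 13, -10]
  [10, 7, 13]
A^⊗4:
  [23, 21, 1]
  [1, -2, 4]
  [20, 21, -2]
Answer: row 3 of A^⊗4 = [20, 21, -2]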